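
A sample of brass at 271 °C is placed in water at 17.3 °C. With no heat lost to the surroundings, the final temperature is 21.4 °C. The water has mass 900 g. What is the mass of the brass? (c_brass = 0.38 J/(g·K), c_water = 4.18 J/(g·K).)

m ≈ 163 g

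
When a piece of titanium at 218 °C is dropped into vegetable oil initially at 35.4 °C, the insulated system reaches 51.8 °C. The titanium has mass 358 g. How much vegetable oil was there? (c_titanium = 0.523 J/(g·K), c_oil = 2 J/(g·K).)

m ≈ 949 g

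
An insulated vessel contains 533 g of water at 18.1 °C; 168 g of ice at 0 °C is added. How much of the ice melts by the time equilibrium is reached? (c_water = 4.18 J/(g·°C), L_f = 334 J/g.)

Cooling the water to 0 °C releases 533×4.18×18.1 = 40326 J.
To melt every bit of ice: 168×334 = 56112 J.
40326 J < 56112 J, so only part of the ice melts and the system sits at 0 °C.
Mass melted = 40326/334 ≈ 120.7 g.

m_melted ≈ 121 g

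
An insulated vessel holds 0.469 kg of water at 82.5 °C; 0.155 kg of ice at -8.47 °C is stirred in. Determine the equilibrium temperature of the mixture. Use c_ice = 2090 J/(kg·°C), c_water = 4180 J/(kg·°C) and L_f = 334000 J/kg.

T_f ≈ 41.1 °C

Energy conservation, ΣQ = 0:
ice -8.47→0 °C: 0.155·2090·8.47 = 2743.9; fusion: m_ice L_f = 0.155·334000 = 51770; meltwater 0→T: 0.155·4180·T = 647.9 T; water cools: 0.469·4180·(T − 82.5) = 1960.4(T − 82.5)
2608.3 T = 161735 − 54514 = 107221
T ≈ 41.11 °C. Since T > 0 °C, the all-ice-melts assumption holds.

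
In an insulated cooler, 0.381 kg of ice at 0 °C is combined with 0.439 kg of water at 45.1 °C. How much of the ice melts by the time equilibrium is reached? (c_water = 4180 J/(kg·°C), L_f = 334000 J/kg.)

m_melted ≈ 0.248 kg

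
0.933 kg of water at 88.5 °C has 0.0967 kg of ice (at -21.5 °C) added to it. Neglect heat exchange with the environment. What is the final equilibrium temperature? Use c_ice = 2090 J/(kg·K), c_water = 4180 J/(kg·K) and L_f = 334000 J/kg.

Net heat exchanged in the isolated system is zero:
ice -21.5→0 °C: 0.0967·2090·21.5 = 4345.2; latent heat to melt: 0.0967·334000 = 32298; warm the meltwater: 404.21 T; water: 3899.9(T − 88.5)
4304.1 T = 345145 − 36643 = 308502
T ≈ 71.68 °C (positive, so assuming full melt was valid).

T_f ≈ 71.7 °C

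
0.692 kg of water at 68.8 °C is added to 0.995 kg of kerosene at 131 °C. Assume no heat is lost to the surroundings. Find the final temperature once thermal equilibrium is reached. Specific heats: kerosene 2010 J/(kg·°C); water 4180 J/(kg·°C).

T_f ≈ 94.2 °C

Conservation of energy gives ΣQ = 0:
0.995·2010·(T − 131) + 0.692·4180·(T − 68.8) = 0
(2000 + 2892.6) T = 2000·131 + 2892.6·68.8
T ≈ 94.23 °C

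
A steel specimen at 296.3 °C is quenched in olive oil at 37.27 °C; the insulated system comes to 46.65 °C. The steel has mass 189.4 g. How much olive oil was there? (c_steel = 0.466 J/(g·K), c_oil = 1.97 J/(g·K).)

Heat lost by the steel = heat gained by the oil:
189.4·0.466·(296.3 − 46.65) = m·1.97·(46.65 − 37.27)
18.48 m = 22034  ⇒  m ≈ 1192 g

m ≈ 1190 g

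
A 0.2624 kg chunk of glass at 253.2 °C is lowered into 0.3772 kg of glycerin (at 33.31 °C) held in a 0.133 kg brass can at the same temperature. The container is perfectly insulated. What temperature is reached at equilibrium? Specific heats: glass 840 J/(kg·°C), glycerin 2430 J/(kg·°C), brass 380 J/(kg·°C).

Setting the total heat transfer to zero:
0.2624*840*(T − 253.2) + 0.3772*2430*(T − 33.31) + 0.133*380*(T − 33.31) = 0
(220.42 + 916.6 + 50.54) T = 220.42*253.2 + 916.6*33.31 + 50.54*33.31
T ≈ 74.12 °C

T_f ≈ 74.1 °C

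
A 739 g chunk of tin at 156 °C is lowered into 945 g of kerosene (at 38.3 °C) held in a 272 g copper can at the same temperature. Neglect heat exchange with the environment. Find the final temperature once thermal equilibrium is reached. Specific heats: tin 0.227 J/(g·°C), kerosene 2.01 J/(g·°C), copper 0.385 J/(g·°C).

Heat gained plus heat lost sum to zero:
739*0.227*(T − 156) + 945*2.01*(T − 38.3) + 272*0.385*(T − 38.3) = 0
167.75(T − 156) + 1899.4(T − 38.3) + 104.72(T − 38.3) = 0
(167.75 + 1899.4 + 104.72) T = 167.75*156 + 1899.4*38.3 + 104.72*38.3
T = 102929 / 2171.9 = 47.4 °C

T_f ≈ 47.4 °C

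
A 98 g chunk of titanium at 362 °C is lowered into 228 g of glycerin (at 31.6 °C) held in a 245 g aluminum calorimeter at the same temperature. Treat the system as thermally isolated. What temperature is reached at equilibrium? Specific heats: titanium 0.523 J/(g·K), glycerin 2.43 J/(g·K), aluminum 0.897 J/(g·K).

Setting the total heat transfer to zero:
98*0.523*(T − 362) + 228*2.43*(T − 31.6) + 245*0.897*(T − 31.6) = 0
51.25(T − 362) + 554.04(T − 31.6) + 219.77(T − 31.6) = 0
(51.25 + 554.04 + 219.77) T = 51.25*362 + 554.04*31.6 + 219.77*31.6
T = 43006/825.06 ≈ 52.12 °C

T_f ≈ 52.1 °C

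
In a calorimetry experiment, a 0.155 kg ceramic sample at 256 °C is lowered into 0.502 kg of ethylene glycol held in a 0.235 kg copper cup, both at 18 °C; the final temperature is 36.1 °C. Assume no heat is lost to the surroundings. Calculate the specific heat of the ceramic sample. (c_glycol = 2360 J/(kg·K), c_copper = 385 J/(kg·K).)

Heat gained plus heat lost sum to zero:
0.155·c·(36.1 − 256) + 0.502·2360·(36.1 − 18) + 0.235·385·(36.1 − 18) = 0
-34.08 c = -23081
c = -23081/-34.08 ≈ 677.2 J/(kg·K)

c ≈ 677 J/(kg·K)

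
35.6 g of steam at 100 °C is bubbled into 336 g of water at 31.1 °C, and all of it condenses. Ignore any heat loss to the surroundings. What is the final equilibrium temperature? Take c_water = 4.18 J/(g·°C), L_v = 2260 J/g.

T_f ≈ 89.5 °C

Taking heat into each body as positive, Σ m c ΔT = 0:
latent heat released on condensation: 35.6×2260 = 80456
  condensed water 100 °C→T: 148.81(T − 100)
  original water: 1404.5(T − 31.1)
1553.3 T = 80456 + 14881 + 43679 = 139016
T ≈ 89.50 °C — below 100 °C, confirming all the steam condensed.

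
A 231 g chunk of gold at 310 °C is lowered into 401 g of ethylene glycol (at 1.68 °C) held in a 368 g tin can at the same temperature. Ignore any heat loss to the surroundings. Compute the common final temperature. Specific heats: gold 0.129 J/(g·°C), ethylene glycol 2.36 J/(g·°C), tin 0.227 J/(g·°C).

T_f = Σ m_i c_i T_i / Σ m_i c_i:
T_f = (29.8·310 + 946.36·1.68 + 83.54·1.68) / (29.8 + 946.36 + 83.54)
    = 10968 / 1059.7 ≈ 10.35 °C

T_f ≈ 10.4 °C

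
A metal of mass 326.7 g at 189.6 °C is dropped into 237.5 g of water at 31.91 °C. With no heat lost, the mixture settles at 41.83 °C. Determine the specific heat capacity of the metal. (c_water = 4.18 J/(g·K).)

Let T be the final temperature. ΣQ_i = 0:
326.7·c·(41.83 − 189.6) + 237.5·4.18·(41.83 − 31.91) = 0
-48276 c = -9848.1
c = -9848.1/-48276 ≈ 0.204 J/(g·K)

c ≈ 0.204 J/(g·K)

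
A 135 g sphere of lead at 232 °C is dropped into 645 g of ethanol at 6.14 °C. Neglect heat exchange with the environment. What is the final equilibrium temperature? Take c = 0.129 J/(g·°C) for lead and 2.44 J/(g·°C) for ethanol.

T_f ≈ 8.6 °C

Let T be the final temperature. ΣQ_i = 0:
135×0.129×(T − 232) + 645×2.44×(T − 6.14) = 0
17.41(T − 232) + 1573.8(T − 6.14) = 0
1591.2 T = 13703
T = 13703/1591.2 ≈ 8.61 °C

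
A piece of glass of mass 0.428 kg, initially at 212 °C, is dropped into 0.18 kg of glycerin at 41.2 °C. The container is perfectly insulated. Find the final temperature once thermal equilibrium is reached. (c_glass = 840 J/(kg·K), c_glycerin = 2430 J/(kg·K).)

T_f ≈ 118.3 °C

T_f = Σ m_i c_i T_i / Σ m_i c_i:
T_f = (359.52*212 + 437.4*41.2) / (359.52 + 437.4)
    = 94239 / 796.92 ≈ 118.25 °C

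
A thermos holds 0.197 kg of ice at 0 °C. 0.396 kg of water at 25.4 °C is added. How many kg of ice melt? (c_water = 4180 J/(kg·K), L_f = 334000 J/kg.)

Water can give up m c ΔT = 0.396·4180·25.4 = 42044 J before reaching 0 °C.
Melting all 0.197 kg of ice would need 0.197·334000 = 65798 J.
That's not enough to melt it all — equilibrium is at 0 °C with ice remaining.
Mass melted = 42044/334000 ≈ 0.1259 kg.

m_melted ≈ 0.126 kg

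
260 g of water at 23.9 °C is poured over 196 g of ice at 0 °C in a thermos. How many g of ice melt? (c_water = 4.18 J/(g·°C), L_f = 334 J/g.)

Water can give up m c ΔT = 260×4.18×23.9 = 25975 J before reaching 0 °C.
Fully melting the ice requires m_ice L_f = 196×334 = 65464 J.
25975 J < 65464 J, so only part of the ice melts and the system sits at 0 °C.
m_melted×334 = 25975  ⇒  m_melted ≈ 77.77 g.

m_melted ≈ 77.8 g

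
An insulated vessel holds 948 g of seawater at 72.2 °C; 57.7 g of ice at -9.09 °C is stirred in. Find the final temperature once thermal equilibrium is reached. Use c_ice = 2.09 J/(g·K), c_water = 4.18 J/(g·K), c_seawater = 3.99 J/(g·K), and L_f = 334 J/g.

T_f ≈ 62.8 °C

Setting the total heat transfer to zero:
ice -9.09→0 °C: 57.7·2.09·9.09 = 1096.2; melt ice: 57.7·334 = 19272; meltwater 0→T: 57.7·4.18·T = 241.19 T; seawater: 3782.5(T − 72.2)
4023.7 T = 273098 − 20368 = 252730
T ≈ 62.81 °C — above 0 °C, consistent with complete melting.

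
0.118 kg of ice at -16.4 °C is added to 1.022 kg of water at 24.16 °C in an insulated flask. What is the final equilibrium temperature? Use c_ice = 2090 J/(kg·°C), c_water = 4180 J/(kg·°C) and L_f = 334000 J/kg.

T_f ≈ 12.5 °C

Setting the total heat transfer to zero:
ice -16.4→0 °C: 0.118·2090·16.4 = 4044.6
  latent heat to melt: 0.118·334000 = 39412
  warm the meltwater: 493.24 T
  water: 4272(T − 24.16)
4765.2 T = 103211 − 43457 = 59754
T ≈ 12.54 °C — above 0 °C, consistent with complete melting.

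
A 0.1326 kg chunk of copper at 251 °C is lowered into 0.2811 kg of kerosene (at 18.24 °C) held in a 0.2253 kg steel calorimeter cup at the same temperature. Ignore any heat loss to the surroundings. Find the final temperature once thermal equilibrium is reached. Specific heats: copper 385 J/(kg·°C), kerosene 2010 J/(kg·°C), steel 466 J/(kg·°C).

T_f ≈ 34.7 °C

Conservation of energy gives ΣQ = 0:
0.1326·385·(T − 251) + 0.2811·2010·(T − 18.24) + 0.2253·466·(T − 18.24) = 0
51.05(T − 251) + 565.01(T − 18.24) + 104.99(T − 18.24) = 0
721.05 T = 25035
T = 25035/721.05 ≈ 34.72 °C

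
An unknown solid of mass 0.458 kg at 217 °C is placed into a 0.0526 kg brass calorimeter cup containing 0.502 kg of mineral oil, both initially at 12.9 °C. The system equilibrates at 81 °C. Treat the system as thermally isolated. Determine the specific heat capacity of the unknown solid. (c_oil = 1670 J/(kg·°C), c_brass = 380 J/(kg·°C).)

c ≈ 938 J/(kg·°C)

Setting the total heat transfer to zero:
0.458·c·(81 − 217) + 0.502·1670·(81 − 12.9) + 0.0526·380·(81 − 12.9) = 0
-62.29 c = -58452
c = -58452/-62.29 ≈ 938.4 J/(kg·°C)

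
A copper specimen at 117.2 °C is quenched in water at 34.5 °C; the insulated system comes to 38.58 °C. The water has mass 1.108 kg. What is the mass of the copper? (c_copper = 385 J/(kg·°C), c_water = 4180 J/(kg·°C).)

Heat gained plus heat lost sum to zero:
m×385×(38.58 − 117.2) + 1.108×4180×(38.58 − 34.5) = 0
-30269 m = -18896
m = -18896/-30269 ≈ 0.6243 kg

m ≈ 0.624 kg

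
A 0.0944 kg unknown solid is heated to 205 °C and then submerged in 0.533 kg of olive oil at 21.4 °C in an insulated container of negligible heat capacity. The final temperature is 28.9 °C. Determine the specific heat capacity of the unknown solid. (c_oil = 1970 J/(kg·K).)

m_s c (T_s − T_f) = m_oil c_oil (T_f − T_0):
0.0944×c×(205 − 28.9) = 0.533×1970×(28.9 − 21.4)
16.62 c = 7875.1  ⇒  c ≈ 473.7 J/(kg·K)

c ≈ 474 J/(kg·K)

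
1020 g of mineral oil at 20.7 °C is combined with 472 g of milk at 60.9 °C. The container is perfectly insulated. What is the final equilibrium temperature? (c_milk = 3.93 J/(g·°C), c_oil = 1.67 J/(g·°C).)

T_f ≈ 41.7 °C

T_f = Σ m_i c_i T_i / Σ m_i c_i:
T_f = (1855×60.9 + 1703.4×20.7) / (1855 + 1703.4)
    = 148227 / 3558.4 ≈ 41.66 °C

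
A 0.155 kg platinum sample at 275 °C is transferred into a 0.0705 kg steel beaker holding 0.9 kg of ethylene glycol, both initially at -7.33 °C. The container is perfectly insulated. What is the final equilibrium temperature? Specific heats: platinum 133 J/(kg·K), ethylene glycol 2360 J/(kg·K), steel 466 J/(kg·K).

T_f ≈ -4.7 °C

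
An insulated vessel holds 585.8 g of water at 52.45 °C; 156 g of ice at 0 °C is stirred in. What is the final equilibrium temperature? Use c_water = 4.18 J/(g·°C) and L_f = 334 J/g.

T_f ≈ 24.6 °C

Energy conservation, ΣQ = 0:
fusion: m_ice L_f = 156×334 = 52104
  warm the meltwater: 652.08 T
  water cools: 585.8×4.18×(T − 52.45) = 2448.6(T − 52.45)
3100.7 T = 128431 − 52104 = 76327
T ≈ 24.62 °C — above 0 °C, consistent with complete melting.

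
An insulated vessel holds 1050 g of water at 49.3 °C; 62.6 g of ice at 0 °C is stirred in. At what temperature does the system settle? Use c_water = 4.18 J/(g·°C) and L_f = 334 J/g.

T_f ≈ 42.0 °C

Let T be the final temperature. ΣQ_i = 0:
fusion: m_ice L_f = 62.6×334 = 20908; meltwater 0→T: 62.6×4.18×T = 261.67 T; water: 4389(T − 49.3)
4650.7 T = 216378 − 20908 = 195469
T ≈ 42.03 °C (positive, so assuming full melt was valid).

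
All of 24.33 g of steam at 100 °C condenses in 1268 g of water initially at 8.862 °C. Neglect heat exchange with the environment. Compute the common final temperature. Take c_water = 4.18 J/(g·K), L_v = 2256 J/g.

T_f ≈ 20.7 °C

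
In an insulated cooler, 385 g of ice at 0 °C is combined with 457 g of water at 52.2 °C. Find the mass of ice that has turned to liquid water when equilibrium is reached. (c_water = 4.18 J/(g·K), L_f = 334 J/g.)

Water can give up m c ΔT = 457×4.18×52.2 = 99716 J before reaching 0 °C.
To melt every bit of ice: 385×334 = 128590 J.
99716 J < 128590 J, so only part of the ice melts and the system sits at 0 °C.
m_melt = 99716 / L_f = 298.5 g.

m_melted ≈ 299 g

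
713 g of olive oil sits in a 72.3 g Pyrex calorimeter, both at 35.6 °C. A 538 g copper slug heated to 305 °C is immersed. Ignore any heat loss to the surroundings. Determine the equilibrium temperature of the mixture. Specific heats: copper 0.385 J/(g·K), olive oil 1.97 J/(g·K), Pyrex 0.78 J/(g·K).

T_f is the heat-capacity-weighted average of the initial temperatures:
T_f = (207.13·305 + 1404.6·35.6 + 56.39·35.6) / (207.13 + 1404.6 + 56.39)
    = 115186 / 1668.1 ≈ 69.05 °C

T_f ≈ 69.1 °C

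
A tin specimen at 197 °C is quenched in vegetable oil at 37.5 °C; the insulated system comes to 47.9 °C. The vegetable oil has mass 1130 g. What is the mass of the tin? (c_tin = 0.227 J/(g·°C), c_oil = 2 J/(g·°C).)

m ≈ 694 g

Conservation of energy gives ΣQ = 0:
m·0.227·(47.9 − 197) + 1130·2·(47.9 − 37.5) = 0
-33.85 m = -23504
m = -23504/-33.85 ≈ 694.4 g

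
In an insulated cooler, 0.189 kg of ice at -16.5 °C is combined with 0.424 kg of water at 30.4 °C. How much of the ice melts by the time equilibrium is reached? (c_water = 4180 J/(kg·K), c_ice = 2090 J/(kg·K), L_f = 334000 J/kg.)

m_melted ≈ 0.142 kg

Cooling the water to 0 °C releases 0.424·4180·30.4 = 53879 J.
Warming the ice to 0 °C takes 0.189·2090·16.5 = 6517.7 J, leaving 47361 J for melting.
To melt every bit of ice: 0.189·334000 = 63126 J.
That's not enough to melt it all — equilibrium is at 0 °C with ice remaining.
m_melted·334000 = 47361  ⇒  m_melted ≈ 0.1418 kg.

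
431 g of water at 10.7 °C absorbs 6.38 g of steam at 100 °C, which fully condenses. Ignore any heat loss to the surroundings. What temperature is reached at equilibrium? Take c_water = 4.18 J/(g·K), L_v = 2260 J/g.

Energy balance with sensible and latent terms:
steam→water at 100 °C releases m L_v = 6.38·2260 = 14419
  condensate cools 100→T: 6.38·4.18·(T − 100) = 26.67(T − 100)
  original water: 1801.6(T − 10.7)
1828.2 T = 14419 + 2666.8 + 19277 = 36363
T ≈ 19.89 °C (< 100 °C, so full condensation is consistent).

T_f ≈ 19.9 °C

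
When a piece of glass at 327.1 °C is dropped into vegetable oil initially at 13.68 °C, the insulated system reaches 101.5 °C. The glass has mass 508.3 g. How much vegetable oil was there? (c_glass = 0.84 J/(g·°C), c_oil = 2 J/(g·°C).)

m ≈ 548 g

Heat lost by the glass = heat gained by the oil:
508.3·0.84·(327.1 − 101.5) = m·2·(101.5 − 13.68)
175.64 m = 96325  ⇒  m ≈ 548.4 g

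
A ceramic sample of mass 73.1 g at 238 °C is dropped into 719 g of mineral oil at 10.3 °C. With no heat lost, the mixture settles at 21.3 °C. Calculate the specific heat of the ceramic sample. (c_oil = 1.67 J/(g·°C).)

c ≈ 0.834 J/(g·°C)

Let T be the final temperature. ΣQ_i = 0:
73.1×c×(21.3 − 238) + 719×1.67×(21.3 − 10.3) = 0
-15841 c = -13208
c = -13208/-15841 ≈ 0.8338 J/(g·°C)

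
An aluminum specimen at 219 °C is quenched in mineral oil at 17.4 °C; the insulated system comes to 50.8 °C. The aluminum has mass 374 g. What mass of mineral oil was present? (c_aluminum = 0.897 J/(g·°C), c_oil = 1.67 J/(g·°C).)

m ≈ 1010 g

Heat lost by the aluminum = heat gained by the oil:
374×0.897×(219 − 50.8) = m×1.67×(50.8 − 17.4)
55.78 m = 56427  ⇒  m ≈ 1012 g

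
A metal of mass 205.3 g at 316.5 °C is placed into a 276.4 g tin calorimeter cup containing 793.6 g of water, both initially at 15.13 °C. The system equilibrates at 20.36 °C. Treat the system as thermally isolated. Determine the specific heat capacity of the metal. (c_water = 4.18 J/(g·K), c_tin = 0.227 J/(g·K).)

Taking heat into each body as positive, Σ m c ΔT = 0:
205.3·c·(20.36 − 316.5) + 793.6·4.18·(20.36 − 15.13) + 276.4·0.227·(20.36 − 15.13) = 0
-60798 c = -17677
c = -17677/-60798 ≈ 0.2908 J/(g·K)

c ≈ 0.291 J/(g·K)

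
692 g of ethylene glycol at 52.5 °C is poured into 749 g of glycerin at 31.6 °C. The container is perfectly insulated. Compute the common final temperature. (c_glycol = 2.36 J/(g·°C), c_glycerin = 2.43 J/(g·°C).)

T_f ≈ 41.5 °C

T_f = Σ m_i c_i T_i / Σ m_i c_i:
T_f = (1633.1×52.5 + 1820.1×31.6) / (1633.1 + 1820.1)
    = 143253 / 3453.2 ≈ 41.48 °C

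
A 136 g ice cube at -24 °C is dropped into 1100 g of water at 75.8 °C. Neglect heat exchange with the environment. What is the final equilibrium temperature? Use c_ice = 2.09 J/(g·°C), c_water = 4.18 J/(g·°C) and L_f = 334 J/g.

T_f ≈ 57.3 °C

Taking heat into each body as positive, Σ m c ΔT = 0:
ice -24→0 °C: 136×2.09×24 = 6821.8; latent heat to melt: 136×334 = 45424; meltwater 0→T: 136×4.18×T = 568.48 T; water cools: 1100×4.18×(T − 75.8) = 4598(T − 75.8)
5166.5 T = 348528 − 52246 = 296283
T ≈ 57.35 °C (positive, so assuming full melt was valid).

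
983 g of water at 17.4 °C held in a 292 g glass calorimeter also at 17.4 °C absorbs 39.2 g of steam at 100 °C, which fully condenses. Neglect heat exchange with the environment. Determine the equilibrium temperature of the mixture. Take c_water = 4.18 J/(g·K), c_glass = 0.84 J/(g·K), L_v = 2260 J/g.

T_f ≈ 40.0 °C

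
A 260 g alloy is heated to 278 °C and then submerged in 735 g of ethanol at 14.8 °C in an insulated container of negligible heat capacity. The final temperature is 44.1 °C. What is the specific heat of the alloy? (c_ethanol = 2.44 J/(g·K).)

Setting the total heat transfer to zero:
260×c×(44.1 − 278) + 735×2.44×(44.1 − 14.8) = 0
-60814 c = -52547
c = -52547/-60814 ≈ 0.8641 J/(g·K)

c ≈ 0.864 J/(g·K)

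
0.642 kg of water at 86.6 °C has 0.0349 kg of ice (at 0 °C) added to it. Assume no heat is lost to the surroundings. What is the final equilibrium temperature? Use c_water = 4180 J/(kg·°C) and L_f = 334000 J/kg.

Conservation of energy gives ΣQ = 0:
fusion: m_ice L_f = 0.0349×334000 = 11657; warm the meltwater: 145.88 T; water: 2683.6(T − 86.6)
2829.4 T = 232396 − 11657 = 220740
T ≈ 78.02 °C — above 0 °C, consistent with complete melting.

T_f ≈ 78.0 °C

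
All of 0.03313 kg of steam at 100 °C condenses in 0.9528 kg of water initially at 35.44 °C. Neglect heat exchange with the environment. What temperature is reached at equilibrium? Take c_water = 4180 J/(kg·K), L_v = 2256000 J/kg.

T_f ≈ 55.7 °C

Setting the total heat transfer to zero:
steam→water at 100 °C releases m L_v = 0.03313·2256000 = 74741
  condensate cools 100→T: 0.03313·4180·(T − 100) = 138.48(T − 100)
  water warms: 0.9528·4180·(T − 35.44) = 3982.7(T − 35.44)
4121.2 T = 74741 + 13848 + 141147 = 229737
T ≈ 55.75 °C, under the boiling point, so the assumption holds.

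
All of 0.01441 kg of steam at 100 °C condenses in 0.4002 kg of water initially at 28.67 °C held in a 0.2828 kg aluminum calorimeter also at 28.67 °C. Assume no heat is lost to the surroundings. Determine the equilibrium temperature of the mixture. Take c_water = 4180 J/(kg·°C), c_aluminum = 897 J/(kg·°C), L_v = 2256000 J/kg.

Net heat exchanged in the isolated system is zero:
latent heat released on condensation: 0.01441·2256000 = 32509
  condensed water 100 °C→T: 60.23(T − 100)
  original water: 1672.8(T − 28.67)
  aluminum cup: 0.2828·897·(T − 28.67) = 253.67(T − 28.67)
1986.7 T = 32509 + 6023.4 + 55233 = 93765
T ≈ 47.20 °C (< 100 °C, so full condensation is consistent).

T_f ≈ 47.2 °C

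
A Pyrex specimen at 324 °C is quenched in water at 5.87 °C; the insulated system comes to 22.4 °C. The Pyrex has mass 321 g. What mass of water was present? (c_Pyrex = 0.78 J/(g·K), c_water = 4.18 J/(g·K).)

Conservation of energy gives ΣQ = 0:
321·0.78·(22.4 − 324) + m·4.18·(22.4 − 5.87) = 0
69.1 m = 75515
m = 75515/69.1 ≈ 1093 g

m ≈ 1090 g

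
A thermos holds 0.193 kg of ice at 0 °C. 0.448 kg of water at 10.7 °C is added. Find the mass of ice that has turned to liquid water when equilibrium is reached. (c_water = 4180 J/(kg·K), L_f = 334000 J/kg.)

m_melted ≈ 0.06 kg

Cooling the water to 0 °C releases 0.448×4180×10.7 = 20037 J.
Melting all 0.193 kg of ice would need 0.193×334000 = 64462 J.
Since 20037 < 64462 J, not all the ice melts; equilibrium is at 0 °C.
m_melted×334000 = 20037  ⇒  m_melted ≈ 0.05999 kg.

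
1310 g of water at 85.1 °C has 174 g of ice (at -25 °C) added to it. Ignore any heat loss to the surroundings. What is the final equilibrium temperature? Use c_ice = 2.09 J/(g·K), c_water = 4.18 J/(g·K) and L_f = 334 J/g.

Setting the total heat transfer to zero:
ice -25→0 °C: 174·2.09·25 = 9091.5; latent heat to melt: 174·334 = 58116; warm the meltwater: 727.32 T; water cools: 1310·4.18·(T − 85.1) = 5475.8(T − 85.1)
6203.1 T = 465991 − 67208 = 398783
T ≈ 64.29 °C — above 0 °C, consistent with complete melting.

T_f ≈ 64.3 °C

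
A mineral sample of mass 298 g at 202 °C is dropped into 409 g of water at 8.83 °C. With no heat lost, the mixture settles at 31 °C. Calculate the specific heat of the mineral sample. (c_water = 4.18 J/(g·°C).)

c ≈ 0.744 J/(g·°C)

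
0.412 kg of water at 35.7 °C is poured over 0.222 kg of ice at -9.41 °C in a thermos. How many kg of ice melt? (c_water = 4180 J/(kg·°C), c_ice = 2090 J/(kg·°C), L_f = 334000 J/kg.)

Water can give up m c ΔT = 0.412·4180·35.7 = 61481 J before reaching 0 °C.
Of that, 0.222·2090·9.41 = 4366.1 J goes to bring the ice to 0 °C, leaving 57115 J.
Melting all 0.222 kg of ice would need 0.222·334000 = 74148 J.
Since 57115 < 74148 J, not all the ice melts; equilibrium is at 0 °C.
m_melt = 57115 / L_f = 0.171 kg.

m_melted ≈ 0.171 kg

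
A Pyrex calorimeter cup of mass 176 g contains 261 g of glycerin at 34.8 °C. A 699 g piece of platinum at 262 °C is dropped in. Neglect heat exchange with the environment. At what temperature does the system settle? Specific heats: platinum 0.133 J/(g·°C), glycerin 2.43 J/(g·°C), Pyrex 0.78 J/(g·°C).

T_f ≈ 59.2 °C

Conservation of energy gives ΣQ = 0:
699×0.133×(T − 262) + 261×2.43×(T − 34.8) + 176×0.78×(T − 34.8) = 0
(92.97 + 634.23 + 137.28) T = 92.97×262 + 634.23×34.8 + 137.28×34.8
T ≈ 59.23 °C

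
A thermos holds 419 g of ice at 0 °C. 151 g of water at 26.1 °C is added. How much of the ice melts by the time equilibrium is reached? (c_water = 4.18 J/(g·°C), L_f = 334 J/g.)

m_melted ≈ 49.3 g

Cooling the water to 0 °C releases 151×4.18×26.1 = 16474 J.
Melting all 419 g of ice would need 419×334 = 139946 J.
16474 J < 139946 J, so only part of the ice melts and the system sits at 0 °C.
m_melt = 16474 / L_f = 49.32 g.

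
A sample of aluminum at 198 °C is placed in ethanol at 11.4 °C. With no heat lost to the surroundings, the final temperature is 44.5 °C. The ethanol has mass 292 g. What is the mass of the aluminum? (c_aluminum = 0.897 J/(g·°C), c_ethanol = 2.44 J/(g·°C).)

Net heat exchanged in the isolated system is zero:
m×0.897×(44.5 − 198) + 292×2.44×(44.5 − 11.4) = 0
-137.69 m = -23583
m = -23583/-137.69 ≈ 171.3 g

m ≈ 171 g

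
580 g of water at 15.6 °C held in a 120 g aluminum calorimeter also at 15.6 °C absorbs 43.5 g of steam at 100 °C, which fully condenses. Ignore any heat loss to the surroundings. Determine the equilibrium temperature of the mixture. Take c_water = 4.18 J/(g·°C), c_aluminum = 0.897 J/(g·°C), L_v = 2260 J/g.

T_f ≈ 57.5 °C

Heat gained plus heat lost sum to zero:
steam→water at 100 °C releases m L_v = 43.5×2260 = 98310; condensed water 100 °C→T: 181.83(T − 100); water warms: 580×4.18×(T − 15.6) = 2424.4(T − 15.6); aluminum cup: 120×0.897×(T − 15.6) = 107.64(T − 15.6)
2713.9 T = 98310 + 18183 + 39500 = 155993
T ≈ 57.48 °C, under the boiling point, so the assumption holds.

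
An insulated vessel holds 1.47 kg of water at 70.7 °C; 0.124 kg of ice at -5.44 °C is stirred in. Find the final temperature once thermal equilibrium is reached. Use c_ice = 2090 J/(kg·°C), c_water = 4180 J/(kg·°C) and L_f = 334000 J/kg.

Sum of m c ΔT and latent-heat terms is zero:
warm ice to 0 °C: 0.124×2090×(0 − (-5.44)) = 1409.8
  fusion: m_ice L_f = 0.124×334000 = 41416
  meltwater 0→T: 0.124×4180×T = 518.32 T
  water: 6144.6(T − 70.7)
6662.9 T = 434423 − 42826 = 391597
T ≈ 58.77 °C — above 0 °C, consistent with complete melting.

T_f ≈ 58.8 °C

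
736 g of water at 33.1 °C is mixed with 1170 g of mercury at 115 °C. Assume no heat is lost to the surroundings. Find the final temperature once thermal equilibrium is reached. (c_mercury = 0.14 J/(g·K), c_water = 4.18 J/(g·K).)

|Q_mercury| = |Q_water|:
1170*0.14*(115 − T) = 736*4.18*(T − 33.1)
163.8(115 − T) = 3076.5(T − 33.1)
3240.3 T = 120668  ⇒  T ≈ 37.24 °C

T_f ≈ 37.2 °C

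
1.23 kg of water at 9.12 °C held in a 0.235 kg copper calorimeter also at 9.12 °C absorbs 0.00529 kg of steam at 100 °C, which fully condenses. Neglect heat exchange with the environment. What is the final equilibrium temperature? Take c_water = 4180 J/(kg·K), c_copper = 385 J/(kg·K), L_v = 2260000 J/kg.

Sum of m c ΔT and latent-heat terms is zero:
steam→water at 100 °C releases m L_v = 0.00529·2260000 = 11955
  condensed water 100 °C→T: 22.11(T − 100)
  water warms: 1.23·4180·(T − 9.12) = 5141.4(T − 9.12)
  cup: 90.47(T − 9.12)
5254 T = 11955 + 2211.2 + 47715 = 61881
T ≈ 11.78 °C, under the boiling point, so the assumption holds.

T_f ≈ 11.8 °C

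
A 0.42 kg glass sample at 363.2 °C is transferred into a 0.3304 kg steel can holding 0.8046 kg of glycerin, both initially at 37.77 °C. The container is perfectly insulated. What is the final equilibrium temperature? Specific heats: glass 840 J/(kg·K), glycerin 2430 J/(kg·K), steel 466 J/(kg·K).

T_f ≈ 84.4 °C

Let T be the final temperature. ΣQ_i = 0:
0.42*840*(T − 363.2) + 0.8046*2430*(T − 37.77) + 0.3304*466*(T − 37.77) = 0
(352.8 + 1955.2 + 153.97) T = 352.8*363.2 + 1955.2*37.77 + 153.97*37.77
T = 207799/2461.9 ≈ 84.40 °C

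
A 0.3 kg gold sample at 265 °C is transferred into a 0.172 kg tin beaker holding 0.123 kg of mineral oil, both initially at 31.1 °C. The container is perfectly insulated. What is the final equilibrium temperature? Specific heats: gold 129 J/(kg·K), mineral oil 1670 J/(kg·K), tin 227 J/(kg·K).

T_f = Σ m_i c_i T_i / Σ m_i c_i:
T_f = (38.7·265 + 205.41·31.1 + 39.04·31.1) / (38.7 + 205.41 + 39.04)
    = 17858 / 283.15 ≈ 63.07 °C

T_f ≈ 63.1 °C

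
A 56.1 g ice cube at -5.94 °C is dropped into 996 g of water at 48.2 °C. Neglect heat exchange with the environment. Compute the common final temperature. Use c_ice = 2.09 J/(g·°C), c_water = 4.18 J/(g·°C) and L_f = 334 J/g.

T_f ≈ 41.2 °C

Energy balance with sensible and latent terms:
warm ice to 0 °C: 56.1×2.09×(0 − (-5.94)) = 696.46
  latent heat to melt: 56.1×334 = 18737
  meltwater 0→T: 56.1×4.18×T = 234.5 T
  water: 4163.3(T − 48.2)
4397.8 T = 200670 − 19434 = 181236
T ≈ 41.21 °C — above 0 °C, consistent with complete melting.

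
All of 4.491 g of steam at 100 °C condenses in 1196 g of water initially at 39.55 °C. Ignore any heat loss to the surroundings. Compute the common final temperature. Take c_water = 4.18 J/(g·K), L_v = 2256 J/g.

T_f ≈ 41.8 °C

Conservation of energy gives ΣQ = 0:
latent heat released on condensation: 4.491·2256 = 10132; condensed water 100 °C→T: 18.77(T − 100); water warms: 1196·4.18·(T − 39.55) = 4999.3(T − 39.55)
5018.1 T = 10132 + 1877.2 + 197722 = 209730
T ≈ 41.80 °C (< 100 °C, so full condensation is consistent).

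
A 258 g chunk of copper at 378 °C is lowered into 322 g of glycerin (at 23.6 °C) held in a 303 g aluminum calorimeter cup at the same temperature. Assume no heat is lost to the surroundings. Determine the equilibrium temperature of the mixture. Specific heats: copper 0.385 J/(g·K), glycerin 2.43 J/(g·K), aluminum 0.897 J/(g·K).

T_f ≈ 54.1 °C

Taking heat into each body as positive, Σ m c ΔT = 0:
258·0.385·(T − 378) + 322·2.43·(T − 23.6) + 303·0.897·(T − 23.6) = 0
1153.6 T = 62427
T = 62427/1153.6 ≈ 54.12 °C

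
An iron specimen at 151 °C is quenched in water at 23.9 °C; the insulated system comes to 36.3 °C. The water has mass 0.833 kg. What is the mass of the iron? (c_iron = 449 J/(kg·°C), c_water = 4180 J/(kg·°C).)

Taking heat into each body as positive, Σ m c ΔT = 0:
m·449·(36.3 − 151) + 0.833·4180·(36.3 − 23.9) = 0
-51500 m = -43176
m = -43176/-51500 ≈ 0.8384 kg

m ≈ 0.838 kg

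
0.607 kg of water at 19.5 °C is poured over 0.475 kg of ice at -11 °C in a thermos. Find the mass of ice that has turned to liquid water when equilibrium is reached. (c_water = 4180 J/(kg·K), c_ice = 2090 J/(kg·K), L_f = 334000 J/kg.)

m_melted ≈ 0.115 kg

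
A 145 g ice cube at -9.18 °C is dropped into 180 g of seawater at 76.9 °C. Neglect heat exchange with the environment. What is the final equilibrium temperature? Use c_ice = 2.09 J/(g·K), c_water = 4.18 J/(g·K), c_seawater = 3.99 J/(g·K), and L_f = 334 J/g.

Let T be the final temperature. ΣQ_i = 0:
ice -9.18→0 °C: 145·2.09·9.18 = 2782
  fusion: m_ice L_f = 145·334 = 48430
  warm the meltwater: 606.1 T
  seawater cools: 180·3.99·(T − 76.9) = 718.2(T − 76.9)
1324.3 T = 55230 − 51212 = 4017.6
T ≈ 3.03 °C (positive, so assuming full melt was valid).

T_f ≈ 3.0 °C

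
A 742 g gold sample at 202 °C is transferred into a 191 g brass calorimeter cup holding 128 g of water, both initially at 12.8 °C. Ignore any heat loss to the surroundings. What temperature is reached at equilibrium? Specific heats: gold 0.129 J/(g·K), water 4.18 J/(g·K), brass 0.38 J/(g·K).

T_f ≈ 38.5 °C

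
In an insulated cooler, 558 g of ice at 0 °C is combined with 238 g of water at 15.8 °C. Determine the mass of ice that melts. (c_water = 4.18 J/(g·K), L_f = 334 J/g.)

m_melted ≈ 47.1 g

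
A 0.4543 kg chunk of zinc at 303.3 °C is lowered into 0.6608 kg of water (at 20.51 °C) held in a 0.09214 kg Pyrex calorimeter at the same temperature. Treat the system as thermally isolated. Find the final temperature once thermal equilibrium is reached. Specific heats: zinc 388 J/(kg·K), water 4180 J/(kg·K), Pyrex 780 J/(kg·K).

T_f ≈ 37.1 °C

T_f is the heat-capacity-weighted average of the initial temperatures:
T_f = (176.27×303.3 + 2762.1×20.51 + 71.87×20.51) / (176.27 + 2762.1 + 71.87)
    = 111588 / 3010.3 ≈ 37.07 °C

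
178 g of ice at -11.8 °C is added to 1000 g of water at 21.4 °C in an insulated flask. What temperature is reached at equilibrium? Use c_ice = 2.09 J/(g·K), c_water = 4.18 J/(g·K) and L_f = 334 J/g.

Energy conservation, ΣQ = 0:
ice -11.8→0 °C: 178×2.09×11.8 = 4389.8; melt ice: 178×334 = 59452; warm the meltwater: 744.04 T; water: 4180(T − 21.4)
4924 T = 89452 − 63842 = 25610
T ≈ 5.20 °C (positive, so assuming full melt was valid).

T_f ≈ 5.2 °C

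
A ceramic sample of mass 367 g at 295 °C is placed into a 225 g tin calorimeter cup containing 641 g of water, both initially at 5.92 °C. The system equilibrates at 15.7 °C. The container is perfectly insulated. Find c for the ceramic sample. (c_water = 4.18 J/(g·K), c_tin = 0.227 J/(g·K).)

c ≈ 0.261 J/(g·K)

Heat gained plus heat lost sum to zero:
367×c×(15.7 − 295) + 641×4.18×(15.7 − 5.92) + 225×0.227×(15.7 − 5.92) = 0
-102503 c = -26704
c = -26704/-102503 ≈ 0.2605 J/(g·K)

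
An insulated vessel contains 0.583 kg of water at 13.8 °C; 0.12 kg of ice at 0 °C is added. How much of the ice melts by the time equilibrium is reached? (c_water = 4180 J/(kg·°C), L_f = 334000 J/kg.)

Water can give up m c ΔT = 0.583×4180×13.8 = 33630 J before reaching 0 °C.
Fully melting the ice requires m_ice L_f = 0.12×334000 = 40080 J.
Since 33630 < 40080 J, not all the ice melts; equilibrium is at 0 °C.
m_melt = 33630 / L_f = 0.1007 kg.

m_melted ≈ 0.101 kg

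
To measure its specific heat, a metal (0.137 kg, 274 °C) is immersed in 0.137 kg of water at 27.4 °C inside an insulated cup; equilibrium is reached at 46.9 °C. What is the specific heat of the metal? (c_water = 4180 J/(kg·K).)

Heat gained plus heat lost sum to zero:
0.137·c·(46.9 − 274) + 0.137·4180·(46.9 − 27.4) = 0
-31.11 c = -11167
c = -11167/-31.11 ≈ 358.9 J/(kg·K)

c ≈ 359 J/(kg·K)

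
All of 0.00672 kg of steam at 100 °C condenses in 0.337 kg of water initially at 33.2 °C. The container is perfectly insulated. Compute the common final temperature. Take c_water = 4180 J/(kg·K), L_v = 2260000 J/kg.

T_f ≈ 45.1 °C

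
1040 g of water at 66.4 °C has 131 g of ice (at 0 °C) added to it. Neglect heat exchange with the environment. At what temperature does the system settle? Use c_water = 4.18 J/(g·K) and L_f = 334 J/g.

T_f ≈ 50.0 °C

Taking heat into each body as positive, Σ m c ΔT = 0:
melt ice: 131·334 = 43754
  meltwater 0→T: 131·4.18·T = 547.58 T
  water cools: 1040·4.18·(T − 66.4) = 4347.2(T − 66.4)
4894.8 T = 288654 − 43754 = 244900
T ≈ 50.03 °C (positive, so assuming full melt was valid).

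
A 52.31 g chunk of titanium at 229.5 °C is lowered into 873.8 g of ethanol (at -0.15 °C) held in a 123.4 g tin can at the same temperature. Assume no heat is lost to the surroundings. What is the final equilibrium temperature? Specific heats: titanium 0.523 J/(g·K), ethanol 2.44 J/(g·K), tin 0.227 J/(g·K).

T_f ≈ 2.7 °C

Conservation of energy gives ΣQ = 0:
52.31·0.523·(T − 229.5) + 873.8·2.44·(T − (-0.15)) + 123.4·0.227·(T − (-0.15)) = 0
27.36(T − 229.5) + 2132.1(T − (-0.15)) + 28.01(T − (-0.15)) = 0
(27.36 + 2132.1 + 28.01) T = 27.36·229.5 + 2132.1·(-0.15) + 28.01·(-0.15)
T = 5954.7/2187.4 ≈ 2.72 °C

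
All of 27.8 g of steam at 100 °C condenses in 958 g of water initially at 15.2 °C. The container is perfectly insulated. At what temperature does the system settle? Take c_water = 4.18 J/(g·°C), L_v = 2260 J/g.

T_f ≈ 32.8 °C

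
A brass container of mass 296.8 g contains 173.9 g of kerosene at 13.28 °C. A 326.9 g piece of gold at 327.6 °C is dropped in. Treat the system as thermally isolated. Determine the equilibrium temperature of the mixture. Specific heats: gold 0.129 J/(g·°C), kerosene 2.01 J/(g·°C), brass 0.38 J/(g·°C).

Energy conservation, ΣQ = 0:
326.9·0.129·(T − 327.6) + 173.9·2.01·(T − 13.28) + 296.8·0.38·(T − 13.28) = 0
42.17(T − 327.6) + 349.54(T − 13.28) + 112.78(T − 13.28) = 0
(42.17 + 349.54 + 112.78) T = 42.17·327.6 + 349.54·13.28 + 112.78·13.28
T ≈ 39.55 °C

T_f ≈ 39.6 °C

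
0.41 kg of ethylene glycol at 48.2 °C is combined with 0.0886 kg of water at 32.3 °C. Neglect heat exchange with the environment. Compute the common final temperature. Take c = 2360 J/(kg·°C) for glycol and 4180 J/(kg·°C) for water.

Energy conservation, ΣQ = 0:
0.41*2360*(T − 48.2) + 0.0886*4180*(T − 32.3) = 0
967.6(T − 48.2) + 370.35(T − 32.3) = 0
1337.9 T = 58601
T = 58601 / 1337.9 = 43.8 °C

T_f ≈ 43.8 °C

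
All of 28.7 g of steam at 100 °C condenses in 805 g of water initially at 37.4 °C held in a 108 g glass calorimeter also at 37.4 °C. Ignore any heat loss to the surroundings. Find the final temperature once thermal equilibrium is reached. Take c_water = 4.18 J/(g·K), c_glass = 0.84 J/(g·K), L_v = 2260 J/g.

T_f ≈ 57.6 °C

Sum of m c ΔT and latent-heat terms is zero:
steam→water at 100 °C releases m L_v = 28.7·2260 = 64862; condensed water 100 °C→T: 119.97(T − 100); water warms: 805·4.18·(T − 37.4) = 3364.9(T − 37.4); glass cup: 108·0.84·(T − 37.4) = 90.72(T − 37.4)
3575.6 T = 64862 + 11997 + 129240 = 206099
T ≈ 57.64 °C — below 100 °C, confirming all the steam condensed.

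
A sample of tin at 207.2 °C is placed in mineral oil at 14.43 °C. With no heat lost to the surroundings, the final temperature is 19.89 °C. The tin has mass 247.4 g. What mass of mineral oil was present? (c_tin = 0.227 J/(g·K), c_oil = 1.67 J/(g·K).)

|Q_tin| = |Q_oil|:
247.4·0.227·(207.2 − 19.89) = m·1.67·(19.89 − 14.43)
9.118 m = 10519  ⇒  m ≈ 1154 g

m ≈ 1150 g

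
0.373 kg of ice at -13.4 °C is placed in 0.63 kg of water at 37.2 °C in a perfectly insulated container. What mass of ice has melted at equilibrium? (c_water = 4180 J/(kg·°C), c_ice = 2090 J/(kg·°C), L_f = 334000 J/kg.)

Cooling the water to 0 °C releases 0.63×4180×37.2 = 97962 J.
Of that, 0.373×2090×13.4 = 10446 J goes to bring the ice to 0 °C, leaving 87516 J.
To melt every bit of ice: 0.373×334000 = 124582 J.
That's not enough to melt it all — equilibrium is at 0 °C with ice remaining.
Mass melted = 87516/334000 ≈ 0.262 kg.

m_melted ≈ 0.262 kg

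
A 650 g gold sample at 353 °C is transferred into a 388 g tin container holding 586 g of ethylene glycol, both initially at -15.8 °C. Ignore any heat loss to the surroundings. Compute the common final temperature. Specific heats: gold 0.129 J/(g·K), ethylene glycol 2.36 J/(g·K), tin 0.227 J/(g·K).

With ΣQ=0 the equilibrium temperature is the m·c-weighted mean:
T_f = (83.85*353 + 1383*(-15.8) + 88.08*(-15.8)) / (83.85 + 1383 + 88.08)
    = 6356.7 / 1554.9 ≈ 4.09 °C

T_f ≈ 4.1 °C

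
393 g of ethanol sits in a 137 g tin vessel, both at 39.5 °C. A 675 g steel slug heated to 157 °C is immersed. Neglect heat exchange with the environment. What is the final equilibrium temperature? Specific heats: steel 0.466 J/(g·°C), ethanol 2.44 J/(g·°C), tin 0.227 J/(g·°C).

T_f ≈ 67.8 °C

Setting the total heat transfer to zero:
675*0.466*(T − 157) + 393*2.44*(T − 39.5) + 137*0.227*(T − 39.5) = 0
314.55(T − 157) + 958.92(T − 39.5) + 31.1(T − 39.5) = 0
(314.55 + 958.92 + 31.1) T = 314.55*157 + 958.92*39.5 + 31.1*39.5
T ≈ 67.83 °C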